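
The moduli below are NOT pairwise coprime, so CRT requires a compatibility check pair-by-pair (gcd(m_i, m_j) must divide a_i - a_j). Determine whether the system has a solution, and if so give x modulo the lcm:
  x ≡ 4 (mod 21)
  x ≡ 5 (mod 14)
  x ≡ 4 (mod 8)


Moduli 21, 14, 8 are not pairwise coprime, so CRT works modulo lcm(m_i) when all pairwise compatibility conditions hold.
Pairwise compatibility: gcd(m_i, m_j) must divide a_i - a_j for every pair.
Merge one congruence at a time:
  Start: x ≡ 4 (mod 21).
  Combine with x ≡ 5 (mod 14): gcd(21, 14) = 7, and 5 - 4 = 1 is NOT divisible by 7.
    ⇒ system is inconsistent (no integer solution).

No solution (the system is inconsistent).


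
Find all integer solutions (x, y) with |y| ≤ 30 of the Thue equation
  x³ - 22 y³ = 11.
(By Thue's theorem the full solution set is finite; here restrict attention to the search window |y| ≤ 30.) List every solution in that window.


The equation is x³ - 22y³ = 11. For fixed y, x³ = 22·y³ + 11, so a solution requires the RHS to be a perfect cube.
Strategy: iterate y from -30 to 30, compute RHS = 22·y³ + 11, and check whether it is a (positive or negative) perfect cube.
Check small values of y:
  y = 0: RHS = 11 is not a perfect cube.
  y = 1: RHS = 33 is not a perfect cube.
  y = -1: RHS = -11 is not a perfect cube.
  y = 2: RHS = 187 is not a perfect cube.
  y = -2: RHS = -165 is not a perfect cube.
  y = 3: RHS = 605 is not a perfect cube.
  y = -3: RHS = -583 is not a perfect cube.
Continuing the search up to |y| = 30 finds no solutions either.
No (x, y) in the scanned range satisfies the equation.

No integer solutions with |y| ≤ 30.


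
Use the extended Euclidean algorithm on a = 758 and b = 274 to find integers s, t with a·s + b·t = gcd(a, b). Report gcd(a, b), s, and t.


Euclidean algorithm on (758, 274) — divide until remainder is 0:
  758 = 2 · 274 + 210
  274 = 1 · 210 + 64
  210 = 3 · 64 + 18
  64 = 3 · 18 + 10
  18 = 1 · 10 + 8
  10 = 1 · 8 + 2
  8 = 4 · 2 + 0
gcd(758, 274) = 2.
Track Bezout coefficients alongside the remainders: start with r₀ = 758 = a·1 + b·0 (s = 1, t = 0) and r₁ = 274 = a·0 + b·1 (s = 0, t = 1); each new remainder r_{k+1} = r_{k-1} − q_k·r_k inherits s_{k+1} = s_{k-1} − q_k·s_k, t_{k+1} = t_{k-1} − q_k·t_k, so r_k = a·s_k + b·t_k at every step:
  q = 2: r = 210, s = 1 − 2·0 = 1, t = 0 − 2·1 = -2  (check: 758·1 + 274·(-2) = 210)
  q = 1: r = 64, s = 0 − 1·1 = -1, t = 1 − 1·(-2) = 3  (check: 758·(-1) + 274·3 = 64)
  q = 3: r = 18, s = 1 − 3·(-1) = 4, t = -2 − 3·3 = -11  (check: 758·4 + 274·(-11) = 18)
  q = 3: r = 10, s = -1 − 3·4 = -13, t = 3 − 3·(-11) = 36  (check: 758·(-13) + 274·36 = 10)
  q = 1: r = 8, s = 4 − 1·(-13) = 17, t = -11 − 1·36 = -47  (check: 758·17 + 274·(-47) = 8)
  q = 1: r = 2, s = -13 − 1·17 = -30, t = 36 − 1·(-47) = 83  (check: 758·(-30) + 274·83 = 2)
The row with r = 2 (the gcd) gives the Bezout coefficients s = -30, t = 83.
Result: 758 · (-30) + 274 · (83) = 2.

gcd(758, 274) = 2; s = -30, t = 83 (check: 758·(-30) + 274·83 = 2).


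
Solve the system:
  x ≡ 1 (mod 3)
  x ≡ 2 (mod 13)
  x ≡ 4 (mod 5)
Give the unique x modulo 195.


Moduli 3, 13, 5 are pairwise coprime; by CRT there is a unique solution modulo M = 3 · 13 · 5 = 195.
Solve pairwise, accumulating the modulus:
  Start with x ≡ 1 (mod 3).
  Combine with x ≡ 2 (mod 13): since gcd(3, 13) = 1, we get a unique residue mod 39.
    Write x = 1 + 3·t and substitute into x ≡ 2 (mod 13): 3·t ≡ 2 − 1 = 1 (mod 13).
    The inverse of 3 mod 13 is 9 (since 3·9 = 27 = 2·13 + 1), so t ≡ 9·1 = 9 ≡ 9 (mod 13).
    Then x = 1 + 3·9 = 28, valid modulo lcm(3, 13) = 39: x ≡ 28 (mod 39).
  Combine with x ≡ 4 (mod 5): since gcd(39, 5) = 1, we get a unique residue mod 195.
    Write x = 28 + 39·t and substitute into x ≡ 4 (mod 5): 39·t ≡ 4 − 28 = -24 (mod 5).
    Reduce coefficients mod 5: 4·t ≡ 1 (mod 5).
    The inverse of 4 mod 5 is 4 (since 4·4 = 16 = 3·5 + 1), so t ≡ 4·1 = 4 ≡ 4 (mod 5).
    Then x = 28 + 39·4 = 184, valid modulo lcm(39, 5) = 195: x ≡ 184 (mod 195).
Verify: 184 mod 3 = 1 ✓, 184 mod 13 = 2 ✓, 184 mod 5 = 4 ✓.

x ≡ 184 (mod 195).


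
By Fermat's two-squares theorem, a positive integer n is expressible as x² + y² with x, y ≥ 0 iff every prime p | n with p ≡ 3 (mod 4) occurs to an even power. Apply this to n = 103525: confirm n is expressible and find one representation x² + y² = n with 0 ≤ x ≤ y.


Step 1: Factor n = 103525 = 5^2 · 41 · 101.
Step 2: Check the mod-4 condition on each prime factor: 5 ≡ 1 (mod 4), exponent 2; 41 ≡ 1 (mod 4), exponent 1; 101 ≡ 1 (mod 4), exponent 1.
All primes ≡ 3 (mod 4) appear to even exponent (or don't appear), so by the two-squares theorem n IS expressible as a sum of two squares.
Step 3: Build a representation. Group n = k² · m with k = 5 and m = 41 · 101 = 4141 (a product of primes ≡ 1 (mod 4)); a representation of m scales to one of n via (k·x)² + (k·y)² = k²(x² + y²). Each prime p ≡ 1 (mod 4) is itself a sum of two squares; find a² by testing p − a² for a perfect square:
  41: 41 − 1² = 40, 41 − 2² = 37, 41 − 3² = 32, 41 − 4² = 25 = 5² ⇒ 41 = 4² + 5².
  101: 101 − 1² = 100 = 10² ⇒ 101 = 1² + 10².
  Combine using the Brahmagupta–Fibonacci identity (a² + b²)(c² + d²) = (ac − bd)² + (ad + bc)² = (ac + bd)² + (ad − bc)²:
  41 · 101 = 4141: from (4² + 5²)(1² + 10²), take (4·1 − 5·10, 4·10 + 5·1) = (4 − 50, 40 + 5) = (-46, 45); dropping signs (only squares matter) gives (46, 45); check 46² + 45² = 2116 + 2025 = 4141 ✓.
  Scale by k = 5: (5·46, 5·45) = (230, 225).
Step 4: Order so x ≤ y and verify: 225² + 230² = 50625 + 52900 = 103525 = n. ✓

n = 103525 = 225² + 230² (one valid representation with x ≤ y).


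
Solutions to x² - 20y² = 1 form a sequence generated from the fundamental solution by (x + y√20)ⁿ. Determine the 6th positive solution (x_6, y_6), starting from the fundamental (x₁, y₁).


Step 1: Find the fundamental solution (x₁, y₁) of x² - 20y² = 1.
  Expand √20 as a continued fraction. a₀ = ⌊√20⌋ = 4; iterate m_{k+1} = d_k·a_k − m_k, d_{k+1} = (20 − m_{k+1}²)/d_k, a_{k+1} = ⌊(a₀ + m_{k+1})/d_{k+1}⌋ (starting m₀ = 0, d₀ = 1), with convergents p_k = a_k·p_{k-1} + p_{k-2}, q_k = a_k·q_{k-1} + q_{k-2} (p₋₁ = 1, q₋₁ = 0):
  k = 0: a₀ = 4; p₀/q₀ = 4/1; p₀² − 20·q₀² = 16 − 20 = -4.
  k = 1: m = 4, d = 4, a = ⌊(4 + 4)/4⌋ = 2; p/q = (2·4 + 1)/(2·1 + 0) = 9/2; p² − 20·q² = 81 − 80 = 1.
  The first convergent with p² − 20·q² = 1 gives the fundamental solution (x₁, y₁) = (9, 2).
Step 2: Apply the recurrence (x_{n+1}, y_{n+1}) = (x₁x_n + 20y₁y_n, x₁y_n + y₁x_n) repeatedly.
  From (x_1, y_1) = (9, 2): x_2 = 9·9 + 20·2·2 = 161; y_2 = 9·2 + 2·9 = 36.
  From (x_2, y_2) = (161, 36): x_3 = 9·161 + 20·2·36 = 2889; y_3 = 9·36 + 2·161 = 646.
  From (x_3, y_3) = (2889, 646): x_4 = 9·2889 + 20·2·646 = 51841; y_4 = 9·646 + 2·2889 = 11592.
  From (x_4, y_4) = (51841, 11592): x_5 = 9·51841 + 20·2·11592 = 930249; y_5 = 9·11592 + 2·51841 = 208010.
  From (x_5, y_5) = (930249, 208010): x_6 = 9·930249 + 20·2·208010 = 16692641; y_6 = 9·208010 + 2·930249 = 3732588.
Step 3: Verify x_6² - 20·y_6² = 278644263554881 - 278644263554880 = 1 (should be 1). ✓

(x_1, y_1) = (9, 2); (x_6, y_6) = (16692641, 3732588).


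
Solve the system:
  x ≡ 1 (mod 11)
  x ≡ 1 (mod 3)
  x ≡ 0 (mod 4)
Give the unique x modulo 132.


Moduli 11, 3, 4 are pairwise coprime; by CRT there is a unique solution modulo M = 11 · 3 · 4 = 132.
Solve pairwise, accumulating the modulus:
  Start with x ≡ 1 (mod 11).
  Combine with x ≡ 1 (mod 3): since gcd(11, 3) = 1, we get a unique residue mod 33.
    Write x = 1 + 11·t and substitute into x ≡ 1 (mod 3): 11·t ≡ 1 − 1 = 0 (mod 3).
    Reduce coefficients mod 3: 2·t ≡ 0 (mod 3).
    The inverse of 2 mod 3 is 2 (since 2·2 = 4 = 1·3 + 1), so t ≡ 2·0 = 0 ≡ 0 (mod 3).
    Then x = 1 + 11·0 = 1, valid modulo lcm(11, 3) = 33: x ≡ 1 (mod 33).
  Combine with x ≡ 0 (mod 4): since gcd(33, 4) = 1, we get a unique residue mod 132.
    Write x = 1 + 33·t and substitute into x ≡ 0 (mod 4): 33·t ≡ 0 − 1 = -1 (mod 4).
    Reduce coefficients mod 4: 1·t ≡ 3 (mod 4).
    So t ≡ 3 (mod 4).
    Then x = 1 + 33·3 = 100, valid modulo lcm(33, 4) = 132: x ≡ 100 (mod 132).
Verify: 100 mod 11 = 1 ✓, 100 mod 3 = 1 ✓, 100 mod 4 = 0 ✓.

x ≡ 100 (mod 132).


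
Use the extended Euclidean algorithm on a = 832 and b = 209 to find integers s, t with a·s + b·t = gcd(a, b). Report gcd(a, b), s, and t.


Euclidean algorithm on (832, 209) — divide until remainder is 0:
  832 = 3 · 209 + 205
  209 = 1 · 205 + 4
  205 = 51 · 4 + 1
  4 = 4 · 1 + 0
gcd(832, 209) = 1.
Track Bezout coefficients alongside the remainders: start with r₀ = 832 = a·1 + b·0 (s = 1, t = 0) and r₁ = 209 = a·0 + b·1 (s = 0, t = 1); each new remainder r_{k+1} = r_{k-1} − q_k·r_k inherits s_{k+1} = s_{k-1} − q_k·s_k, t_{k+1} = t_{k-1} − q_k·t_k, so r_k = a·s_k + b·t_k at every step:
  q = 3: r = 205, s = 1 − 3·0 = 1, t = 0 − 3·1 = -3  (check: 832·1 + 209·(-3) = 205)
  q = 1: r = 4, s = 0 − 1·1 = -1, t = 1 − 1·(-3) = 4  (check: 832·(-1) + 209·4 = 4)
  q = 51: r = 1, s = 1 − 51·(-1) = 52, t = -3 − 51·4 = -207  (check: 832·52 + 209·(-207) = 1)
The row with r = 1 (the gcd) gives the Bezout coefficients s = 52, t = -207.
Result: 832 · (52) + 209 · (-207) = 1.

gcd(832, 209) = 1; s = 52, t = -207 (check: 832·52 + 209·(-207) = 1).


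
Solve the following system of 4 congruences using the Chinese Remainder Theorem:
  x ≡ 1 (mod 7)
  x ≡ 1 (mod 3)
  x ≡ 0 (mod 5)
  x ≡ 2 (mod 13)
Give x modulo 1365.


Product of moduli M = 7 · 3 · 5 · 13 = 1365.
Merge one congruence at a time:
  Start: x ≡ 1 (mod 7).
  Combine with x ≡ 1 (mod 3); new modulus lcm = 21.
    Write x = 1 + 7·t and substitute into x ≡ 1 (mod 3): 7·t ≡ 1 − 1 = 0 (mod 3).
    Reduce coefficients mod 3: 1·t ≡ 0 (mod 3).
    So t ≡ 0 (mod 3).
    Then x = 1 + 7·0 = 1, valid modulo lcm(7, 3) = 21: x ≡ 1 (mod 21).
  Combine with x ≡ 0 (mod 5); new modulus lcm = 105.
    Write x = 1 + 21·t and substitute into x ≡ 0 (mod 5): 21·t ≡ 0 − 1 = -1 (mod 5).
    Reduce coefficients mod 5: 1·t ≡ 4 (mod 5).
    So t ≡ 4 (mod 5).
    Then x = 1 + 21·4 = 85, valid modulo lcm(21, 5) = 105: x ≡ 85 (mod 105).
  Combine with x ≡ 2 (mod 13); new modulus lcm = 1365.
    Write x = 85 + 105·t and substitute into x ≡ 2 (mod 13): 105·t ≡ 2 − 85 = -83 (mod 13).
    Reduce coefficients mod 13: 1·t ≡ 8 (mod 13).
    So t ≡ 8 (mod 13).
    Then x = 85 + 105·8 = 925, valid modulo lcm(105, 13) = 1365: x ≡ 925 (mod 1365).
Verify against each original: 925 mod 7 = 1, 925 mod 3 = 1, 925 mod 5 = 0, 925 mod 13 = 2.

x ≡ 925 (mod 1365).


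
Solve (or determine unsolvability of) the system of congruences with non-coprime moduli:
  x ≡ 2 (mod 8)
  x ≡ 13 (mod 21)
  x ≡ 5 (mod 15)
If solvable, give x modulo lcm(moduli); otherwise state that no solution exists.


Moduli 8, 21, 15 are not pairwise coprime, so CRT works modulo lcm(m_i) when all pairwise compatibility conditions hold.
Pairwise compatibility: gcd(m_i, m_j) must divide a_i - a_j for every pair.
Merge one congruence at a time:
  Start: x ≡ 2 (mod 8).
  Combine with x ≡ 13 (mod 21): gcd(8, 21) = 1; 13 - 2 = 11, which IS divisible by 1, so compatible.
    Write x = 2 + 8·t and substitute into x ≡ 13 (mod 21): 8·t ≡ 13 − 2 = 11 (mod 21).
    The inverse of 8 mod 21 is 8 (since 8·8 = 64 = 3·21 + 1), so t ≡ 8·11 = 88 ≡ 4 (mod 21).
    Then x = 2 + 8·4 = 34, valid modulo lcm(8, 21) = 168: x ≡ 34 (mod 168).
  Combine with x ≡ 5 (mod 15): gcd(168, 15) = 3, and 5 - 34 = -29 is NOT divisible by 3.
    ⇒ system is inconsistent (no integer solution).

No solution (the system is inconsistent).


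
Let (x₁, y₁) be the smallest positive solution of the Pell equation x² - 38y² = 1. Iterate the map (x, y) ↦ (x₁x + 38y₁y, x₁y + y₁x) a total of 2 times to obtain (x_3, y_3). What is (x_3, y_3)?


Step 1: Find the fundamental solution (x₁, y₁) of x² - 38y² = 1.
  Expand √38 as a continued fraction. a₀ = ⌊√38⌋ = 6; iterate m_{k+1} = d_k·a_k − m_k, d_{k+1} = (38 − m_{k+1}²)/d_k, a_{k+1} = ⌊(a₀ + m_{k+1})/d_{k+1}⌋ (starting m₀ = 0, d₀ = 1), with convergents p_k = a_k·p_{k-1} + p_{k-2}, q_k = a_k·q_{k-1} + q_{k-2} (p₋₁ = 1, q₋₁ = 0):
  k = 0: a₀ = 6; p₀/q₀ = 6/1; p₀² − 38·q₀² = 36 − 38 = -2.
  k = 1: m = 6, d = 2, a = ⌊(6 + 6)/2⌋ = 6; p/q = (6·6 + 1)/(6·1 + 0) = 37/6; p² − 38·q² = 1369 − 1368 = 1.
  The first convergent with p² − 38·q² = 1 gives the fundamental solution (x₁, y₁) = (37, 6).
Step 2: Apply the recurrence (x_{n+1}, y_{n+1}) = (x₁x_n + 38y₁y_n, x₁y_n + y₁x_n) repeatedly.
  From (x_1, y_1) = (37, 6): x_2 = 37·37 + 38·6·6 = 2737; y_2 = 37·6 + 6·37 = 444.
  From (x_2, y_2) = (2737, 444): x_3 = 37·2737 + 38·6·444 = 202501; y_3 = 37·444 + 6·2737 = 32850.
Step 3: Verify x_3² - 38·y_3² = 41006655001 - 41006655000 = 1 (should be 1). ✓

(x_1, y_1) = (37, 6); (x_3, y_3) = (202501, 32850).


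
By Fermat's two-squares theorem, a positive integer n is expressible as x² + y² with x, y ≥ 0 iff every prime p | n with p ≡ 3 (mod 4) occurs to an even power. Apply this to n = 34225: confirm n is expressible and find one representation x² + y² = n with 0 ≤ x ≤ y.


Step 1: Factor n = 34225 = 5^2 · 37^2.
Step 2: Check the mod-4 condition on each prime factor: 5 ≡ 1 (mod 4), exponent 2; 37 ≡ 1 (mod 4), exponent 2.
All primes ≡ 3 (mod 4) appear to even exponent (or don't appear), so by the two-squares theorem n IS expressible as a sum of two squares.
Step 3: Build a representation. Group n = k² · m with k = 5 and m = 37 · 37 = 1369 (a product of primes ≡ 1 (mod 4)); a representation of m scales to one of n via (k·x)² + (k·y)² = k²(x² + y²). Each prime p ≡ 1 (mod 4) is itself a sum of two squares; find a² by testing p − a² for a perfect square:
  37: 37 − 1² = 36 = 6² ⇒ 37 = 1² + 6².
  Combine using the Brahmagupta–Fibonacci identity (a² + b²)(c² + d²) = (ac − bd)² + (ad + bc)² = (ac + bd)² + (ad − bc)²:
  37 · 37 = 1369: from (1² + 6²)(1² + 6²), take (1·1 − 6·6, 1·6 + 6·1) = (1 − 36, 6 + 6) = (-35, 12); dropping signs (only squares matter) gives (35, 12); check 35² + 12² = 1225 + 144 = 1369 ✓.
  Scale by k = 5: (5·35, 5·12) = (175, 60).
Step 4: Order so x ≤ y and verify: 60² + 175² = 3600 + 30625 = 34225 = n. ✓

n = 34225 = 60² + 175² (one valid representation with x ≤ y).


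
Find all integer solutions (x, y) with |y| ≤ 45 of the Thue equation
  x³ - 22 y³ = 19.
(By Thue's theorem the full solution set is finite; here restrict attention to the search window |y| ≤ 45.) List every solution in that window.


The equation is x³ - 22y³ = 19. For fixed y, x³ = 22·y³ + 19, so a solution requires the RHS to be a perfect cube.
Strategy: iterate y from -45 to 45, compute RHS = 22·y³ + 19, and check whether it is a (positive or negative) perfect cube.
Check small values of y:
  y = 0: RHS = 19 is not a perfect cube.
  y = 1: RHS = 41 is not a perfect cube.
  y = -1: RHS = -3 is not a perfect cube.
  y = 2: RHS = 195 is not a perfect cube.
  y = -2: RHS = -157 is not a perfect cube.
  y = 3: RHS = 613 is not a perfect cube.
  y = -3: RHS = -575 is not a perfect cube.
Continuing the search up to |y| = 45 finds no solutions either.
No (x, y) in the scanned range satisfies the equation.

No integer solutions with |y| ≤ 45.


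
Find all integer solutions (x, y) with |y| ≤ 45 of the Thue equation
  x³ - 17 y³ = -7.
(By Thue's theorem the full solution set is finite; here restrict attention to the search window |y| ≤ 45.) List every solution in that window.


The equation is x³ - 17y³ = -7. For fixed y, x³ = 17·y³ − 7, so a solution requires the RHS to be a perfect cube.
Strategy: iterate y from -45 to 45, compute RHS = 17·y³ − 7, and check whether it is a (positive or negative) perfect cube.
Check small values of y:
  y = 0: RHS = -7 is not a perfect cube.
  y = 1: RHS = 10 is not a perfect cube.
  y = -1: RHS = -24 is not a perfect cube.
  y = 2: RHS = 129 is not a perfect cube.
  y = -2: RHS = -143 is not a perfect cube.
  y = 3: RHS = 452 is not a perfect cube.
  y = -3: RHS = -466 is not a perfect cube.
Continuing the search up to |y| = 45 finds no solutions either.
No (x, y) in the scanned range satisfies the equation.

No integer solutions with |y| ≤ 45.


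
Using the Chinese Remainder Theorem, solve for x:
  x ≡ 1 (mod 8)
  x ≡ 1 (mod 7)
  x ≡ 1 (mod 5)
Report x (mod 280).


Moduli 8, 7, 5 are pairwise coprime; by CRT there is a unique solution modulo M = 8 · 7 · 5 = 280.
Solve pairwise, accumulating the modulus:
  Start with x ≡ 1 (mod 8).
  Combine with x ≡ 1 (mod 7): since gcd(8, 7) = 1, we get a unique residue mod 56.
    Write x = 1 + 8·t and substitute into x ≡ 1 (mod 7): 8·t ≡ 1 − 1 = 0 (mod 7).
    Reduce coefficients mod 7: 1·t ≡ 0 (mod 7).
    So t ≡ 0 (mod 7).
    Then x = 1 + 8·0 = 1, valid modulo lcm(8, 7) = 56: x ≡ 1 (mod 56).
  Combine with x ≡ 1 (mod 5): since gcd(56, 5) = 1, we get a unique residue mod 280.
    Write x = 1 + 56·t and substitute into x ≡ 1 (mod 5): 56·t ≡ 1 − 1 = 0 (mod 5).
    Reduce coefficients mod 5: 1·t ≡ 0 (mod 5).
    So t ≡ 0 (mod 5).
    Then x = 1 + 56·0 = 1, valid modulo lcm(56, 5) = 280: x ≡ 1 (mod 280).
Verify: 1 mod 8 = 1 ✓, 1 mod 7 = 1 ✓, 1 mod 5 = 1 ✓.

x ≡ 1 (mod 280).


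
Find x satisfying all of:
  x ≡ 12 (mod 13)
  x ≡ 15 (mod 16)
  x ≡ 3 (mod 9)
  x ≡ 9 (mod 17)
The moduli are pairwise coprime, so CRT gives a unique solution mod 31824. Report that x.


Product of moduli M = 13 · 16 · 9 · 17 = 31824.
Merge one congruence at a time:
  Start: x ≡ 12 (mod 13).
  Combine with x ≡ 15 (mod 16); new modulus lcm = 208.
    Write x = 12 + 13·t and substitute into x ≡ 15 (mod 16): 13·t ≡ 15 − 12 = 3 (mod 16).
    The inverse of 13 mod 16 is 5 (since 13·5 = 65 = 4·16 + 1), so t ≡ 5·3 = 15 ≡ 15 (mod 16).
    Then x = 12 + 13·15 = 207, valid modulo lcm(13, 16) = 208: x ≡ 207 (mod 208).
  Combine with x ≡ 3 (mod 9); new modulus lcm = 1872.
    Write x = 207 + 208·t and substitute into x ≡ 3 (mod 9): 208·t ≡ 3 − 207 = -204 (mod 9).
    Reduce coefficients mod 9: 1·t ≡ 3 (mod 9).
    So t ≡ 3 (mod 9).
    Then x = 207 + 208·3 = 831, valid modulo lcm(208, 9) = 1872: x ≡ 831 (mod 1872).
  Combine with x ≡ 9 (mod 17); new modulus lcm = 31824.
    Write x = 831 + 1872·t and substitute into x ≡ 9 (mod 17): 1872·t ≡ 9 − 831 = -822 (mod 17).
    Reduce coefficients mod 17: 2·t ≡ 11 (mod 17).
    The inverse of 2 mod 17 is 9 (since 2·9 = 18 = 1·17 + 1), so t ≡ 9·11 = 99 ≡ 14 (mod 17).
    Then x = 831 + 1872·14 = 27039, valid modulo lcm(1872, 17) = 31824: x ≡ 27039 (mod 31824).
Verify against each original: 27039 mod 13 = 12, 27039 mod 16 = 15, 27039 mod 9 = 3, 27039 mod 17 = 9.

x ≡ 27039 (mod 31824).


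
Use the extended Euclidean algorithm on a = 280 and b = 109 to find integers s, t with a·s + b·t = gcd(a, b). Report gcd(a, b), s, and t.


Euclidean algorithm on (280, 109) — divide until remainder is 0:
  280 = 2 · 109 + 62
  109 = 1 · 62 + 47
  62 = 1 · 47 + 15
  47 = 3 · 15 + 2
  15 = 7 · 2 + 1
  2 = 2 · 1 + 0
gcd(280, 109) = 1.
Track Bezout coefficients alongside the remainders: start with r₀ = 280 = a·1 + b·0 (s = 1, t = 0) and r₁ = 109 = a·0 + b·1 (s = 0, t = 1); each new remainder r_{k+1} = r_{k-1} − q_k·r_k inherits s_{k+1} = s_{k-1} − q_k·s_k, t_{k+1} = t_{k-1} − q_k·t_k, so r_k = a·s_k + b·t_k at every step:
  q = 2: r = 62, s = 1 − 2·0 = 1, t = 0 − 2·1 = -2  (check: 280·1 + 109·(-2) = 62)
  q = 1: r = 47, s = 0 − 1·1 = -1, t = 1 − 1·(-2) = 3  (check: 280·(-1) + 109·3 = 47)
  q = 1: r = 15, s = 1 − 1·(-1) = 2, t = -2 − 1·3 = -5  (check: 280·2 + 109·(-5) = 15)
  q = 3: r = 2, s = -1 − 3·2 = -7, t = 3 − 3·(-5) = 18  (check: 280·(-7) + 109·18 = 2)
  q = 7: r = 1, s = 2 − 7·(-7) = 51, t = -5 − 7·18 = -131  (check: 280·51 + 109·(-131) = 1)
The row with r = 1 (the gcd) gives the Bezout coefficients s = 51, t = -131.
Result: 280 · (51) + 109 · (-131) = 1.

gcd(280, 109) = 1; s = 51, t = -131 (check: 280·51 + 109·(-131) = 1).


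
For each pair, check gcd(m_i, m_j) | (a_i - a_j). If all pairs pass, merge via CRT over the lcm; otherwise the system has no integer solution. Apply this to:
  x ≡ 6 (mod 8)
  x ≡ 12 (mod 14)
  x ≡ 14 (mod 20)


Moduli 8, 14, 20 are not pairwise coprime, so CRT works modulo lcm(m_i) when all pairwise compatibility conditions hold.
Pairwise compatibility: gcd(m_i, m_j) must divide a_i - a_j for every pair.
Merge one congruence at a time:
  Start: x ≡ 6 (mod 8).
  Combine with x ≡ 12 (mod 14): gcd(8, 14) = 2; 12 - 6 = 6, which IS divisible by 2, so compatible.
    Write x = 6 + 8·t and substitute into x ≡ 12 (mod 14): 8·t ≡ 12 − 6 = 6 (mod 14).
    Divide the congruence (and modulus) by g = 2: 4·t ≡ 3 (mod 7).
    The inverse of 4 mod 7 is 2 (since 4·2 = 8 = 1·7 + 1), so t ≡ 2·3 = 6 ≡ 6 (mod 7).
    Then x = 6 + 8·6 = 54, valid modulo lcm(8, 14) = 56: x ≡ 54 (mod 56).
  Combine with x ≡ 14 (mod 20): gcd(56, 20) = 4; 14 - 54 = -40, which IS divisible by 4, so compatible.
    Write x = 54 + 56·t and substitute into x ≡ 14 (mod 20): 56·t ≡ 14 − 54 = -40 (mod 20).
    Divide the congruence (and modulus) by g = 4: 14·t ≡ -10 (mod 5).
    Reduce coefficients mod 5: 4·t ≡ 0 (mod 5).
    The inverse of 4 mod 5 is 4 (since 4·4 = 16 = 3·5 + 1), so t ≡ 4·0 = 0 ≡ 0 (mod 5).
    Then x = 54 + 56·0 = 54, valid modulo lcm(56, 20) = 280: x ≡ 54 (mod 280).
Verify: 54 mod 8 = 6, 54 mod 14 = 12, 54 mod 20 = 14.

x ≡ 54 (mod 280).


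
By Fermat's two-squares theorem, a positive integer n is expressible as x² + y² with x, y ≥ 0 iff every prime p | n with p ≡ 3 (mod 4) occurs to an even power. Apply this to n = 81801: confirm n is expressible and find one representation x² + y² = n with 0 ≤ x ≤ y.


Step 1: Factor n = 81801 = 3^2 · 61 · 149.
Step 2: Check the mod-4 condition on each prime factor: 3 ≡ 3 (mod 4), exponent 2 (must be even); 61 ≡ 1 (mod 4), exponent 1; 149 ≡ 1 (mod 4), exponent 1.
All primes ≡ 3 (mod 4) appear to even exponent (or don't appear), so by the two-squares theorem n IS expressible as a sum of two squares.
Step 3: Build a representation. Group n = k² · m with k = 3 and m = 61 · 149 = 9089 (a product of primes ≡ 1 (mod 4)); a representation of m scales to one of n via (k·x)² + (k·y)² = k²(x² + y²). Each prime p ≡ 1 (mod 4) is itself a sum of two squares; find a² by testing p − a² for a perfect square:
  61: 61 − 1² = 60, 61 − 2² = 57, 61 − 3² = 52, 61 − 4² = 45, 61 − 5² = 36 = 6² ⇒ 61 = 5² + 6².
  149: 149 − 1² = 148, 149 − 2² = 145, 149 − 3² = 140, 149 − 4² = 133, 149 − 5² = 124, 149 − 6² = 113, 149 − 7² = 100 = 10² ⇒ 149 = 7² + 10².
  Combine using the Brahmagupta–Fibonacci identity (a² + b²)(c² + d²) = (ac − bd)² + (ad + bc)² = (ac + bd)² + (ad − bc)²:
  61 · 149 = 9089: from (5² + 6²)(7² + 10²), take (5·7 − 6·10, 5·10 + 6·7) = (35 − 60, 50 + 42) = (-25, 92); dropping signs (only squares matter) gives (25, 92); check 25² + 92² = 625 + 8464 = 9089 ✓.
  Scale by k = 3: (3·25, 3·92) = (75, 276).
Step 4: Order so x ≤ y and verify: 75² + 276² = 5625 + 76176 = 81801 = n. ✓

n = 81801 = 75² + 276² (one valid representation with x ≤ y).


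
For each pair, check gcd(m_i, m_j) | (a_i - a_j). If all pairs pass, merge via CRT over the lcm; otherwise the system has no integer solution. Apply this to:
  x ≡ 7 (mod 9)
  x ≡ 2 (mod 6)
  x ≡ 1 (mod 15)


Moduli 9, 6, 15 are not pairwise coprime, so CRT works modulo lcm(m_i) when all pairwise compatibility conditions hold.
Pairwise compatibility: gcd(m_i, m_j) must divide a_i - a_j for every pair.
Merge one congruence at a time:
  Start: x ≡ 7 (mod 9).
  Combine with x ≡ 2 (mod 6): gcd(9, 6) = 3, and 2 - 7 = -5 is NOT divisible by 3.
    ⇒ system is inconsistent (no integer solution).

No solution (the system is inconsistent).


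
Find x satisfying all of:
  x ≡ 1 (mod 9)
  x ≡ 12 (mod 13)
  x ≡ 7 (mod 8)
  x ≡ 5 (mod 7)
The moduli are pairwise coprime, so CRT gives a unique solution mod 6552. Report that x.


Product of moduli M = 9 · 13 · 8 · 7 = 6552.
Merge one congruence at a time:
  Start: x ≡ 1 (mod 9).
  Combine with x ≡ 12 (mod 13); new modulus lcm = 117.
    Write x = 1 + 9·t and substitute into x ≡ 12 (mod 13): 9·t ≡ 12 − 1 = 11 (mod 13).
    The inverse of 9 mod 13 is 3 (since 9·3 = 27 = 2·13 + 1), so t ≡ 3·11 = 33 ≡ 7 (mod 13).
    Then x = 1 + 9·7 = 64, valid modulo lcm(9, 13) = 117: x ≡ 64 (mod 117).
  Combine with x ≡ 7 (mod 8); new modulus lcm = 936.
    Write x = 64 + 117·t and substitute into x ≡ 7 (mod 8): 117·t ≡ 7 − 64 = -57 (mod 8).
    Reduce coefficients mod 8: 5·t ≡ 7 (mod 8).
    The inverse of 5 mod 8 is 5 (since 5·5 = 25 = 3·8 + 1), so t ≡ 5·7 = 35 ≡ 3 (mod 8).
    Then x = 64 + 117·3 = 415, valid modulo lcm(117, 8) = 936: x ≡ 415 (mod 936).
  Combine with x ≡ 5 (mod 7); new modulus lcm = 6552.
    Write x = 415 + 936·t and substitute into x ≡ 5 (mod 7): 936·t ≡ 5 − 415 = -410 (mod 7).
    Reduce coefficients mod 7: 5·t ≡ 3 (mod 7).
    The inverse of 5 mod 7 is 3 (since 5·3 = 15 = 2·7 + 1), so t ≡ 3·3 = 9 ≡ 2 (mod 7).
    Then x = 415 + 936·2 = 2287, valid modulo lcm(936, 7) = 6552: x ≡ 2287 (mod 6552).
Verify against each original: 2287 mod 9 = 1, 2287 mod 13 = 12, 2287 mod 8 = 7, 2287 mod 7 = 5.

x ≡ 2287 (mod 6552).


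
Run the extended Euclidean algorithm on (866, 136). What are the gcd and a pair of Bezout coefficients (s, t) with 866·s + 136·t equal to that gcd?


Euclidean algorithm on (866, 136) — divide until remainder is 0:
  866 = 6 · 136 + 50
  136 = 2 · 50 + 36
  50 = 1 · 36 + 14
  36 = 2 · 14 + 8
  14 = 1 · 8 + 6
  8 = 1 · 6 + 2
  6 = 3 · 2 + 0
gcd(866, 136) = 2.
Track Bezout coefficients alongside the remainders: start with r₀ = 866 = a·1 + b·0 (s = 1, t = 0) and r₁ = 136 = a·0 + b·1 (s = 0, t = 1); each new remainder r_{k+1} = r_{k-1} − q_k·r_k inherits s_{k+1} = s_{k-1} − q_k·s_k, t_{k+1} = t_{k-1} − q_k·t_k, so r_k = a·s_k + b·t_k at every step:
  q = 6: r = 50, s = 1 − 6·0 = 1, t = 0 − 6·1 = -6  (check: 866·1 + 136·(-6) = 50)
  q = 2: r = 36, s = 0 − 2·1 = -2, t = 1 − 2·(-6) = 13  (check: 866·(-2) + 136·13 = 36)
  q = 1: r = 14, s = 1 − 1·(-2) = 3, t = -6 − 1·13 = -19  (check: 866·3 + 136·(-19) = 14)
  q = 2: r = 8, s = -2 − 2·3 = -8, t = 13 − 2·(-19) = 51  (check: 866·(-8) + 136·51 = 8)
  q = 1: r = 6, s = 3 − 1·(-8) = 11, t = -19 − 1·51 = -70  (check: 866·11 + 136·(-70) = 6)
  q = 1: r = 2, s = -8 − 1·11 = -19, t = 51 − 1·(-70) = 121  (check: 866·(-19) + 136·121 = 2)
The row with r = 2 (the gcd) gives the Bezout coefficients s = -19, t = 121.
Result: 866 · (-19) + 136 · (121) = 2.

gcd(866, 136) = 2; s = -19, t = 121 (check: 866·(-19) + 136·121 = 2).


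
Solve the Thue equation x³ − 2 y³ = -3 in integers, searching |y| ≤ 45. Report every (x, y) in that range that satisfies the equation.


The equation is x³ - 2y³ = -3. For fixed y, x³ = 2·y³ − 3, so a solution requires the RHS to be a perfect cube.
Strategy: iterate y from -45 to 45, compute RHS = 2·y³ − 3, and check whether it is a (positive or negative) perfect cube.
Check small values of y:
  y = 0: RHS = -3 is not a perfect cube.
  y = 1: RHS = -1 = (-1)³ ⇒ x = -1 works.
  y = -1: RHS = -5 is not a perfect cube.
  y = 2: RHS = 13 is not a perfect cube.
  y = -2: RHS = -19 is not a perfect cube.
  y = 3: RHS = 51 is not a perfect cube.
  y = -3: RHS = -57 is not a perfect cube.
Continuing, at y = 4: RHS = 125 = (5)³ ⇒ x = 5 works.
Searching the remaining y in |y| ≤ 45 finds no further solutions.
Collected solutions: (-1, 1), (5, 4).

Solutions (with |y| ≤ 45): (-1, 1), (5, 4).


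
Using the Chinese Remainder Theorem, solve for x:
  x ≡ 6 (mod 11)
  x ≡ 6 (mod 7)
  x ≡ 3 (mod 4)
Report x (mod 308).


Moduli 11, 7, 4 are pairwise coprime; by CRT there is a unique solution modulo M = 11 · 7 · 4 = 308.
Solve pairwise, accumulating the modulus:
  Start with x ≡ 6 (mod 11).
  Combine with x ≡ 6 (mod 7): since gcd(11, 7) = 1, we get a unique residue mod 77.
    Write x = 6 + 11·t and substitute into x ≡ 6 (mod 7): 11·t ≡ 6 − 6 = 0 (mod 7).
    Reduce coefficients mod 7: 4·t ≡ 0 (mod 7).
    The inverse of 4 mod 7 is 2 (since 4·2 = 8 = 1·7 + 1), so t ≡ 2·0 = 0 ≡ 0 (mod 7).
    Then x = 6 + 11·0 = 6, valid modulo lcm(11, 7) = 77: x ≡ 6 (mod 77).
  Combine with x ≡ 3 (mod 4): since gcd(77, 4) = 1, we get a unique residue mod 308.
    Write x = 6 + 77·t and substitute into x ≡ 3 (mod 4): 77·t ≡ 3 − 6 = -3 (mod 4).
    Reduce coefficients mod 4: 1·t ≡ 1 (mod 4).
    So t ≡ 1 (mod 4).
    Then x = 6 + 77·1 = 83, valid modulo lcm(77, 4) = 308: x ≡ 83 (mod 308).
Verify: 83 mod 11 = 6 ✓, 83 mod 7 = 6 ✓, 83 mod 4 = 3 ✓.

x ≡ 83 (mod 308).


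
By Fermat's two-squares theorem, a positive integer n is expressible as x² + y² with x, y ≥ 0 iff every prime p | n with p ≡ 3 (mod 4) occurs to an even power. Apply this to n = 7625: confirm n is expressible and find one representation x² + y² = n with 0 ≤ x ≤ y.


Step 1: Factor n = 7625 = 5^3 · 61.
Step 2: Check the mod-4 condition on each prime factor: 5 ≡ 1 (mod 4), exponent 3; 61 ≡ 1 (mod 4), exponent 1.
All primes ≡ 3 (mod 4) appear to even exponent (or don't appear), so by the two-squares theorem n IS expressible as a sum of two squares.
Step 3: Build a representation. Group n = k² · m with k = 5 and m = 5 · 61 = 305 (a product of primes ≡ 1 (mod 4)); a representation of m scales to one of n via (k·x)² + (k·y)² = k²(x² + y²). Each prime p ≡ 1 (mod 4) is itself a sum of two squares; find a² by testing p − a² for a perfect square:
  5: 5 − 1² = 4 = 2² ⇒ 5 = 1² + 2².
  61: 61 − 1² = 60, 61 − 2² = 57, 61 − 3² = 52, 61 − 4² = 45, 61 − 5² = 36 = 6² ⇒ 61 = 5² + 6².
  Combine using the Brahmagupta–Fibonacci identity (a² + b²)(c² + d²) = (ac − bd)² + (ad + bc)² = (ac + bd)² + (ad − bc)²:
  5 · 61 = 305: from (1² + 2²)(5² + 6²), take (1·5 − 2·6, 1·6 + 2·5) = (5 − 12, 6 + 10) = (-7, 16); dropping signs (only squares matter) gives (7, 16); check 7² + 16² = 49 + 256 = 305 ✓.
  Scale by k = 5: (5·7, 5·16) = (35, 80).
Step 4: Order so x ≤ y and verify: 35² + 80² = 1225 + 6400 = 7625 = n. ✓

n = 7625 = 35² + 80² (one valid representation with x ≤ y).


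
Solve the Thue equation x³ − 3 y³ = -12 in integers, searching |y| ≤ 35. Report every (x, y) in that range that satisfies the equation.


The equation is x³ - 3y³ = -12. For fixed y, x³ = 3·y³ − 12, so a solution requires the RHS to be a perfect cube.
Strategy: iterate y from -35 to 35, compute RHS = 3·y³ − 12, and check whether it is a (positive or negative) perfect cube.
Check small values of y:
  y = 0: RHS = -12 is not a perfect cube.
  y = 1: RHS = -9 is not a perfect cube.
  y = -1: RHS = -15 is not a perfect cube.
  y = 2: RHS = 12 is not a perfect cube.
  y = -2: RHS = -36 is not a perfect cube.
  y = 3: RHS = 69 is not a perfect cube.
  y = -3: RHS = -93 is not a perfect cube.
Continuing the search up to |y| = 35 finds no solutions either.
No (x, y) in the scanned range satisfies the equation.

No integer solutions with |y| ≤ 35.


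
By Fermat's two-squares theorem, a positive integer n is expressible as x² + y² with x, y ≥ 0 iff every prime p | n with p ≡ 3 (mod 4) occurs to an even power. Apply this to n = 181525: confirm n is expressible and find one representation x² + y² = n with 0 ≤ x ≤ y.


Step 1: Factor n = 181525 = 5^2 · 53 · 137.
Step 2: Check the mod-4 condition on each prime factor: 5 ≡ 1 (mod 4), exponent 2; 53 ≡ 1 (mod 4), exponent 1; 137 ≡ 1 (mod 4), exponent 1.
All primes ≡ 3 (mod 4) appear to even exponent (or don't appear), so by the two-squares theorem n IS expressible as a sum of two squares.
Step 3: Build a representation. Group n = k² · m with k = 5 and m = 53 · 137 = 7261 (a product of primes ≡ 1 (mod 4)); a representation of m scales to one of n via (k·x)² + (k·y)² = k²(x² + y²). Each prime p ≡ 1 (mod 4) is itself a sum of two squares; find a² by testing p − a² for a perfect square:
  53: 53 − 1² = 52, 53 − 2² = 49 = 7² ⇒ 53 = 2² + 7².
  137: 137 − 1² = 136, 137 − 2² = 133, 137 − 3² = 128, 137 − 4² = 121 = 11² ⇒ 137 = 4² + 11².
  Combine using the Brahmagupta–Fibonacci identity (a² + b²)(c² + d²) = (ac − bd)² + (ad + bc)² = (ac + bd)² + (ad − bc)²:
  53 · 137 = 7261: from (2² + 7²)(4² + 11²), take (2·4 − 7·11, 2·11 + 7·4) = (8 − 77, 22 + 28) = (-69, 50); dropping signs (only squares matter) gives (69, 50); check 69² + 50² = 4761 + 2500 = 7261 ✓.
  Scale by k = 5: (5·69, 5·50) = (345, 250).
Step 4: Order so x ≤ y and verify: 250² + 345² = 62500 + 119025 = 181525 = n. ✓

n = 181525 = 250² + 345² (one valid representation with x ≤ y).


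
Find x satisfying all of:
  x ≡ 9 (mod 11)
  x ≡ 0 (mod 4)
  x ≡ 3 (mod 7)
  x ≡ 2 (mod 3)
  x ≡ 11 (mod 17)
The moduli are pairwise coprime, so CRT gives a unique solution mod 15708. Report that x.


Product of moduli M = 11 · 4 · 7 · 3 · 17 = 15708.
Merge one congruence at a time:
  Start: x ≡ 9 (mod 11).
  Combine with x ≡ 0 (mod 4); new modulus lcm = 44.
    Write x = 9 + 11·t and substitute into x ≡ 0 (mod 4): 11·t ≡ 0 − 9 = -9 (mod 4).
    Reduce coefficients mod 4: 3·t ≡ 3 (mod 4).
    The inverse of 3 mod 4 is 3 (since 3·3 = 9 = 2·4 + 1), so t ≡ 3·3 = 9 ≡ 1 (mod 4).
    Then x = 9 + 11·1 = 20, valid modulo lcm(11, 4) = 44: x ≡ 20 (mod 44).
  Combine with x ≡ 3 (mod 7); new modulus lcm = 308.
    Write x = 20 + 44·t and substitute into x ≡ 3 (mod 7): 44·t ≡ 3 − 20 = -17 (mod 7).
    Reduce coefficients mod 7: 2·t ≡ 4 (mod 7).
    The inverse of 2 mod 7 is 4 (since 2·4 = 8 = 1·7 + 1), so t ≡ 4·4 = 16 ≡ 2 (mod 7).
    Then x = 20 + 44·2 = 108, valid modulo lcm(44, 7) = 308: x ≡ 108 (mod 308).
  Combine with x ≡ 2 (mod 3); new modulus lcm = 924.
    Write x = 108 + 308·t and substitute into x ≡ 2 (mod 3): 308·t ≡ 2 − 108 = -106 (mod 3).
    Reduce coefficients mod 3: 2·t ≡ 2 (mod 3).
    The inverse of 2 mod 3 is 2 (since 2·2 = 4 = 1·3 + 1), so t ≡ 2·2 = 4 ≡ 1 (mod 3).
    Then x = 108 + 308·1 = 416, valid modulo lcm(308, 3) = 924: x ≡ 416 (mod 924).
  Combine with x ≡ 11 (mod 17); new modulus lcm = 15708.
    Write x = 416 + 924·t and substitute into x ≡ 11 (mod 17): 924·t ≡ 11 − 416 = -405 (mod 17).
    Reduce coefficients mod 17: 6·t ≡ 3 (mod 17).
    The inverse of 6 mod 17 is 3 (since 6·3 = 18 = 1·17 + 1), so t ≡ 3·3 = 9 ≡ 9 (mod 17).
    Then x = 416 + 924·9 = 8732, valid modulo lcm(924, 17) = 15708: x ≡ 8732 (mod 15708).
Verify against each original: 8732 mod 11 = 9, 8732 mod 4 = 0, 8732 mod 7 = 3, 8732 mod 3 = 2, 8732 mod 17 = 11.

x ≡ 8732 (mod 15708).


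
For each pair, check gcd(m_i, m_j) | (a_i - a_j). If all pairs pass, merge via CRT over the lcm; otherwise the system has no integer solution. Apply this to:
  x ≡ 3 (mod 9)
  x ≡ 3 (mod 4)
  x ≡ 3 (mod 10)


Moduli 9, 4, 10 are not pairwise coprime, so CRT works modulo lcm(m_i) when all pairwise compatibility conditions hold.
Pairwise compatibility: gcd(m_i, m_j) must divide a_i - a_j for every pair.
Merge one congruence at a time:
  Start: x ≡ 3 (mod 9).
  Combine with x ≡ 3 (mod 4): gcd(9, 4) = 1; 3 - 3 = 0, which IS divisible by 1, so compatible.
    Write x = 3 + 9·t and substitute into x ≡ 3 (mod 4): 9·t ≡ 3 − 3 = 0 (mod 4).
    Reduce coefficients mod 4: 1·t ≡ 0 (mod 4).
    So t ≡ 0 (mod 4).
    Then x = 3 + 9·0 = 3, valid modulo lcm(9, 4) = 36: x ≡ 3 (mod 36).
  Combine with x ≡ 3 (mod 10): gcd(36, 10) = 2; 3 - 3 = 0, which IS divisible by 2, so compatible.
    Write x = 3 + 36·t and substitute into x ≡ 3 (mod 10): 36·t ≡ 3 − 3 = 0 (mod 10).
    Divide the congruence (and modulus) by g = 2: 18·t ≡ 0 (mod 5).
    Reduce coefficients mod 5: 3·t ≡ 0 (mod 5).
    The inverse of 3 mod 5 is 2 (since 3·2 = 6 = 1·5 + 1), so t ≡ 2·0 = 0 ≡ 0 (mod 5).
    Then x = 3 + 36·0 = 3, valid modulo lcm(36, 10) = 180: x ≡ 3 (mod 180).
Verify: 3 mod 9 = 3, 3 mod 4 = 3, 3 mod 10 = 3.

x ≡ 3 (mod 180).


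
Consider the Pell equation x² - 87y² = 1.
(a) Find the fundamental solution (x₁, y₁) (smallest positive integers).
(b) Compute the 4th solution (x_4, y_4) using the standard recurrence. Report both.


Step 1: Find the fundamental solution (x₁, y₁) of x² - 87y² = 1.
  Expand √87 as a continued fraction. a₀ = ⌊√87⌋ = 9; iterate m_{k+1} = d_k·a_k − m_k, d_{k+1} = (87 − m_{k+1}²)/d_k, a_{k+1} = ⌊(a₀ + m_{k+1})/d_{k+1}⌋ (starting m₀ = 0, d₀ = 1), with convergents p_k = a_k·p_{k-1} + p_{k-2}, q_k = a_k·q_{k-1} + q_{k-2} (p₋₁ = 1, q₋₁ = 0):
  k = 0: a₀ = 9; p₀/q₀ = 9/1; p₀² − 87·q₀² = 81 − 87 = -6.
  k = 1: m = 9, d = 6, a = ⌊(9 + 9)/6⌋ = 3; p/q = (3·9 + 1)/(3·1 + 0) = 28/3; p² − 87·q² = 784 − 783 = 1.
  The first convergent with p² − 87·q² = 1 gives the fundamental solution (x₁, y₁) = (28, 3).
Step 2: Apply the recurrence (x_{n+1}, y_{n+1}) = (x₁x_n + 87y₁y_n, x₁y_n + y₁x_n) repeatedly.
  From (x_1, y_1) = (28, 3): x_2 = 28·28 + 87·3·3 = 1567; y_2 = 28·3 + 3·28 = 168.
  From (x_2, y_2) = (1567, 168): x_3 = 28·1567 + 87·3·168 = 87724; y_3 = 28·168 + 3·1567 = 9405.
  From (x_3, y_3) = (87724, 9405): x_4 = 28·87724 + 87·3·9405 = 4910977; y_4 = 28·9405 + 3·87724 = 526512.
Step 3: Verify x_4² - 87·y_4² = 24117695094529 - 24117695094528 = 1 (should be 1). ✓

(x_1, y_1) = (28, 3); (x_4, y_4) = (4910977, 526512).


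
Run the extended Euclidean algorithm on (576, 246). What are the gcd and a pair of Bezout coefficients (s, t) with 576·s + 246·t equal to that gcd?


Euclidean algorithm on (576, 246) — divide until remainder is 0:
  576 = 2 · 246 + 84
  246 = 2 · 84 + 78
  84 = 1 · 78 + 6
  78 = 13 · 6 + 0
gcd(576, 246) = 6.
Track Bezout coefficients alongside the remainders: start with r₀ = 576 = a·1 + b·0 (s = 1, t = 0) and r₁ = 246 = a·0 + b·1 (s = 0, t = 1); each new remainder r_{k+1} = r_{k-1} − q_k·r_k inherits s_{k+1} = s_{k-1} − q_k·s_k, t_{k+1} = t_{k-1} − q_k·t_k, so r_k = a·s_k + b·t_k at every step:
  q = 2: r = 84, s = 1 − 2·0 = 1, t = 0 − 2·1 = -2  (check: 576·1 + 246·(-2) = 84)
  q = 2: r = 78, s = 0 − 2·1 = -2, t = 1 − 2·(-2) = 5  (check: 576·(-2) + 246·5 = 78)
  q = 1: r = 6, s = 1 − 1·(-2) = 3, t = -2 − 1·5 = -7  (check: 576·3 + 246·(-7) = 6)
The row with r = 6 (the gcd) gives the Bezout coefficients s = 3, t = -7.
Result: 576 · (3) + 246 · (-7) = 6.

gcd(576, 246) = 6; s = 3, t = -7 (check: 576·3 + 246·(-7) = 6).


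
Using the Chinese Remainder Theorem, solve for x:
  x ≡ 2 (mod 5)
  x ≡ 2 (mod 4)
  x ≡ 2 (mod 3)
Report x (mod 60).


Moduli 5, 4, 3 are pairwise coprime; by CRT there is a unique solution modulo M = 5 · 4 · 3 = 60.
Solve pairwise, accumulating the modulus:
  Start with x ≡ 2 (mod 5).
  Combine with x ≡ 2 (mod 4): since gcd(5, 4) = 1, we get a unique residue mod 20.
    Write x = 2 + 5·t and substitute into x ≡ 2 (mod 4): 5·t ≡ 2 − 2 = 0 (mod 4).
    Reduce coefficients mod 4: 1·t ≡ 0 (mod 4).
    So t ≡ 0 (mod 4).
    Then x = 2 + 5·0 = 2, valid modulo lcm(5, 4) = 20: x ≡ 2 (mod 20).
  Combine with x ≡ 2 (mod 3): since gcd(20, 3) = 1, we get a unique residue mod 60.
    Write x = 2 + 20·t and substitute into x ≡ 2 (mod 3): 20·t ≡ 2 − 2 = 0 (mod 3).
    Reduce coefficients mod 3: 2·t ≡ 0 (mod 3).
    The inverse of 2 mod 3 is 2 (since 2·2 = 4 = 1·3 + 1), so t ≡ 2·0 = 0 ≡ 0 (mod 3).
    Then x = 2 + 20·0 = 2, valid modulo lcm(20, 3) = 60: x ≡ 2 (mod 60).
Verify: 2 mod 5 = 2 ✓, 2 mod 4 = 2 ✓, 2 mod 3 = 2 ✓.

x ≡ 2 (mod 60).
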